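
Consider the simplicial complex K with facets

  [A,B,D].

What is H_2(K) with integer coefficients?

We work with the vertex ordering A < B < D. The simplices of K, each written with vertices in increasing order, are:

  0-simplices (3): A, B, D
  1-simplices (3): AB, AD, BD
  2-simplices (1): ABD

giving chain groups C_0 ≅ Z^3, C_1 ≅ Z^3, C_2 ≅ Z^1.

∂_1: C_1 → C_0 sends each edge [p,q] (with p < q) to q − p. For instance
  ∂BD = D − B.
The 3×3 boundary matrix has rank 2 and Smith normal form diag(1,1).

∂_2: C_2 → C_1 sends each 2-simplex [p,q,r] to [q,r] − [p,r] + [p,q]. For instance
  ∂ABD = BD − AD + AB.
The resulting 3×1 matrix has rank 1, and its Smith normal form has invariant factors (1).

Computing H_k = (kernel of ∂_k) / (image of ∂_{k+1}):

  H_2: rank ker ∂_2 − rank ∂_3 = (1 − 1) − 0 = 0, and there is no ∂_3, so H_2 = 0.

(K is a triangulation of the 2-simplex.)

H_2 ≅ 0.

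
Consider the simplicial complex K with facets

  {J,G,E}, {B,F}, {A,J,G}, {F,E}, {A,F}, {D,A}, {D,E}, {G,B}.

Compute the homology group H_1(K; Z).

H_1 ≅ Z^3.

Order the vertices as A < B < D < E < F < G < J. Listing each simplex with vertices in this order, K has dimension 2 with simplices:

  0-simplices (7): A, B, D, E, F, G, J
  1-simplices (11): AD, AF, AG, AJ, BF, BG, DE, EF, EG, EJ, GJ
  2-simplices (2): AGJ, EGJ

Hence C_0 ≅ Z^7, C_1 ≅ Z^11, C_2 ≅ Z^2.

The boundary map ∂_1: C_1 → C_0 is given by ∂[p,q] = [q] − [p]. For instance
  ∂DE = E − D.
This gives a 7×11 integer matrix of rank 6; reducing to Smith normal form yields diagonal entries (1,1,1,1,1,1).

The boundary map ∂_2: C_2 → C_1 sends each 2-simplex [p,q,r] to [q,r] − [p,r] + [p,q]. For instance
  ∂EGJ = GJ − EJ + EG,
  ∂AGJ = GJ − AJ + AG.
The 11×2 boundary matrix has rank 2 and Smith normal form diag(1,1).

From H_k ≅ ker(∂_k) / im(∂_{k+1}) we obtain:

  H_1: rank ker ∂_1 − rank ∂_2 = (11 − 6) − 2 = 3, and the invariant factors of ∂_2 are all 1, so H_1 ≅ Z^3.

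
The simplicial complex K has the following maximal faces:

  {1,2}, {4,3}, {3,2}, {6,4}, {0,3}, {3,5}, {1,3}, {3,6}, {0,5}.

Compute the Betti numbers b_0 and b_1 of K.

Fix the vertex order 0 < 1 < 2 < 3 < 4 < 5 < 6 and write every simplex with vertices in increasing order. Then dim K = 1 and the simplices of K are:

  0-simplices (7): [0], [1], [2], [3], [4], [5], [6]
  1-simplices (9): [0,3], [0,5], [1,2], [1,3], [2,3], [3,4], [3,5], [3,6], [4,6]

giving chain groups C_0 ≅ Z^7, C_1 ≅ Z^9.

∂_1: C_1 → C_0 maps an edge to its endpoints' difference, ∂[p,q] = q − p.
As a 7×9 matrix over Z this has rank 6, with invariant factors (1,1,1,1,1,1).

Computing H_k = (kernel of ∂_k) / (image of ∂_{k+1}):

  H_0: rank C_0 − rank ∂_1 = 7 − 6 = 1, and the invariant factors of ∂_1 are all 1, so H_0 = Z.
  H_1: rank ker ∂_1 − rank ∂_2 = (9 − 6) − 0 = 3, and there is no ∂_2, so H_1 = Z^3.

Hence the Betti numbers are b_0 = 1, b_1 = 3.

b_0 = 1, b_1 = 3.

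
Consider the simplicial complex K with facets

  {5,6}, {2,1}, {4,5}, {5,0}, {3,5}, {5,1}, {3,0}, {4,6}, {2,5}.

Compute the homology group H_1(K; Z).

Take the total order 0 < 1 < 2 < 3 < 4 < 5 < 6 on the vertex set. Then K (dimension 1) consists of the simplices:

  0-simplices (7): [0], [1], [2], [3], [4], [5], [6]
  1-simplices (9): [0,3], [0,5], [1,2], [1,5], [2,5], [3,5], [4,5], [4,6], [5,6]

giving chain groups C_0 ≅ Z^7, C_1 ≅ Z^9.

The boundary map ∂_1: C_1 → C_0 sends each edge [p,q] (with p < q) to q − p.
The resulting 7×9 matrix has rank 6, and its Smith normal form has invariant factors (1,1,1,1,1,1).

From H_k ≅ ker(∂_k) / im(∂_{k+1}) we obtain:

  H_1: rank ker ∂_1 − rank ∂_2 = (9 − 6) − 0 = 3, and there is no ∂_2, so H_1 = Z^3.

(K is a triangulation of a wedge of 3 circles.)

H_1 ≅ Z^3.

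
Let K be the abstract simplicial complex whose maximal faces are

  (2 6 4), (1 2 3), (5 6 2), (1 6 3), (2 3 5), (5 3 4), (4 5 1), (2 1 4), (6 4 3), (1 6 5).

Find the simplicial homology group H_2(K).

Take the total order 1 < 2 < 3 < 4 < 5 < 6 on the vertex set. Then K (dimension 2) consists of the simplices:

  0-simplices (6): [1], [2], [3], [4], [5], [6]
  1-simplices (15): [1,2], [1,3], [1,4], [1,5], [1,6], [2,3], [2,4], [2,5], [2,6], [3,4], [3,5], [3,6], [4,5], [4,6], [5,6]
  2-simplices (10): [1,2,3], [1,2,4], [1,3,6], [1,4,5], [1,5,6], [2,3,5], [2,4,6], [2,5,6], [3,4,5], [3,4,6]

giving chain groups C_0 ≅ Z^6, C_1 ≅ Z^15, C_2 ≅ Z^10.

The boundary map ∂_1: C_1 → C_0 maps an edge to its endpoints' difference, ∂[p,q] = q − p.
As a 6×15 matrix over Z this has rank 5, with invariant factors (1,1,1,1,1).

∂_2: C_2 → C_1 sends each 2-simplex [p,q,r] to [q,r] − [p,r] + [p,q]. For instance
  ∂[2,4,6] = [4,6] − [2,6] + [2,4],
  ∂[3,4,5] = [4,5] − [3,5] + [3,4].
This gives a 15×10 integer matrix of rank 10; reducing to Smith normal form yields diagonal entries (1,1,1,1,1,1,1,1,1,2).

Now H_k = ker ∂_k / im ∂_{k+1}, so:

  H_2: rank ker ∂_2 − rank ∂_3 = (10 − 10) − 0 = 0, and there is no ∂_3, so H_2 = 0.

(K is a triangulation of the real projective plane RP^2.)

H_2 = 0.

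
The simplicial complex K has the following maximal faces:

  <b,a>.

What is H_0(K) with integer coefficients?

H_0 ≅ Z.

We work with the vertex ordering a < b. The simplices of K, each written with vertices in increasing order, are:

  0-simplices (2): a, b
  1-simplices (1): ab

so the chain groups are C_0 ≅ Z^2, C_1 ≅ Z^1.

∂_1: C_1 → C_0 sends each edge [p,q] (with p < q) to q − p.
The resulting 2×1 matrix has rank 1, and its Smith normal form has invariant factors (1).

From H_k ≅ ker(∂_k) / im(∂_{k+1}) we obtain:

  H_0: rank C_0 − rank ∂_1 = 2 − 1 = 1, and the invariant factors of ∂_1 are all 1, so H_0 ≅ Z.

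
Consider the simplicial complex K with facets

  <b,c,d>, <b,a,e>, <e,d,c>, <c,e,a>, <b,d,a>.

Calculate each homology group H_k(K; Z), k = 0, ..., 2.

H_0 = Z,  H_1 = Z,  H_2 = 0.

Take the total order a < b < c < d < e on the vertex set. Then K (dimension 2) consists of the simplices:

  0-simplices (5): a, b, c, d, e
  1-simplices (10): ab, ac, ad, ae, bc, bd, be, cd, ce, de
  2-simplices (5): abd, abe, ace, bcd, cde

giving chain groups C_0 ≅ Z^5, C_1 ≅ Z^10, C_2 ≅ Z^5.

Boundary ∂_1: C_1 → C_0 is given by ∂[p,q] = [q] − [p]. For instance
  ∂ab = b − a.
This gives a 5×10 integer matrix of rank 4; reducing to Smith normal form yields diagonal entries (1,1,1,1).

Boundary ∂_2: C_2 → C_1 acts by ∂[p,q,r] = [q,r] − [p,r] + [p,q]. For instance
  ∂bcd = cd − bd + bc,
  ∂cde = de − ce + cd.
The resulting 10×5 matrix has rank 5, and its Smith normal form has invariant factors (1,1,1,1,1).

From H_k ≅ ker(∂_k) / im(∂_{k+1}) we obtain:

  H_0: rank C_0 − rank ∂_1 = 5 − 4 = 1, and the invariant factors of ∂_1 are all 1, so H_0 = Z.
  H_1: rank ker ∂_1 − rank ∂_2 = (10 − 4) − 5 = 1, and the invariant factors of ∂_2 are all 1, so H_1 = Z.
  H_2: rank ker ∂_2 − rank ∂_3 = (5 − 5) − 0 = 0, and there is no ∂_3, so H_2 = 0.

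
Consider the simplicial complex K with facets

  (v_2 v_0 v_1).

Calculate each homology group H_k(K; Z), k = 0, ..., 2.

H_0 = Z,  H_1 = 0,  H_2 = 0.

Order the vertices as v_0 < v_1 < v_2. Listing each simplex with vertices in this order, K has dimension 2 with simplices:

  0-simplices (3): [v_0], [v_1], [v_2]
  1-simplices (3): [v_0,v_1], [v_0,v_2], [v_1,v_2]
  2-simplices (1): [v_0,v_1,v_2]

giving chain groups C_0 ≅ Z^3, C_1 ≅ Z^3, C_2 ≅ Z^1.

Boundary ∂_1: C_1 → C_0 sends each edge [p,q] (with p < q) to q − p. For instance
  ∂[v_0,v_1] = [v_1] − [v_0].
This gives a 3×3 integer matrix of rank 2; reducing to Smith normal form yields diagonal entries (1,1).

The boundary map ∂_2: C_2 → C_1 sends each 2-simplex [p,q,r] to [q,r] − [p,r] + [p,q]. For instance
  ∂[v_0,v_1,v_2] = [v_1,v_2] − [v_0,v_2] + [v_0,v_1].
As a 3×1 matrix over Z this has rank 1, with invariant factors (1).

Now H_k = ker ∂_k / im ∂_{k+1}, so:

  H_0: rank C_0 − rank ∂_1 = 3 − 2 = 1, and the invariant factors of ∂_1 are all 1, so H_0 ≅ Z.
  H_1: rank ker ∂_1 − rank ∂_2 = (3 − 2) − 1 = 0, and the invariant factors of ∂_2 are all 1, so H_1 ≅ 0.
  H_2: rank ker ∂_2 − rank ∂_3 = (1 − 1) − 0 = 0, and there is no ∂_3, so H_2 ≅ 0.

As a check, the Euler characteristic is 3 − 3 + 1 = 1, which agrees with 1 − 0 + 0 = 1.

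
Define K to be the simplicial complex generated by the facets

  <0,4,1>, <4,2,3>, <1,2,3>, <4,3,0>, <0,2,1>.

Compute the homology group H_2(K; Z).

K has 5 vertices, 10 edges, 5 triangles.
rank ∂_2 = 5, rank ∂_3 = 0 ⇒ b_2 = 5 − 5 − 0 = 0. So H_2 = 0.

H_2 = 0.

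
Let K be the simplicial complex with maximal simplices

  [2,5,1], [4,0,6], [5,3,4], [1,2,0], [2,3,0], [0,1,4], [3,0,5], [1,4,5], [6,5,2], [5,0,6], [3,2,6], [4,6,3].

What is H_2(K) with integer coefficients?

H_2 ≅ 0.

Order the vertices as 0 < 1 < 2 < 3 < 4 < 5 < 6. Listing each simplex with vertices in this order, K has dimension 2 with simplices:

  0-simplices (7): [0], [1], [2], [3], [4], [5], [6]
  1-simplices (18): [0,1], [0,2], [0,3], [0,4], [0,5], [0,6], [1,2], [1,4], [1,5], [2,3], [2,5], [2,6], [3,4], [3,5], [3,6], [4,5], [4,6], [5,6]
  2-simplices (12): [0,1,2], [0,1,4], [0,2,3], [0,3,5], [0,4,6], [0,5,6], [1,2,5], [1,4,5], [2,3,6], [2,5,6], [3,4,5], [3,4,6]

so the chain groups are C_0 ≅ Z^7, C_1 ≅ Z^18, C_2 ≅ Z^12.

∂_1: C_1 → C_0 sends each edge [p,q] (with p < q) to q − p. For instance
  ∂[3,5] = [5] − [3].
As a 7×18 matrix over Z this has rank 6, with invariant factors (1,1,1,1,1,1).

∂_2: C_2 → C_1 sends each 2-simplex [p,q,r] to [q,r] − [p,r] + [p,q]. For instance
  ∂[1,4,5] = [4,5] − [1,5] + [1,4],
  ∂[0,1,2] = [1,2] − [0,2] + [0,1].
The resulting 18×12 matrix has rank 12, and its Smith normal form has invariant factors (1,1,1,1,1,1,1,1,1,1,1,2).

Now H_k = ker ∂_k / im ∂_{k+1}, so:

  H_2: rank ker ∂_2 − rank ∂_3 = (12 − 12) − 0 = 0, and there is no ∂_3, so H_2 ≅ 0.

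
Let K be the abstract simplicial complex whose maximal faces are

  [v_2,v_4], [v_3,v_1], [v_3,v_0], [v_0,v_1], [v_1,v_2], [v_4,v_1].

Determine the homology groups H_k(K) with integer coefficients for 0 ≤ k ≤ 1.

H_0 = Z,  H_1 = Z^2.

Fix the vertex order v_0 < v_1 < v_2 < v_3 < v_4 and write every simplex with vertices in increasing order. Then dim K = 1 and the simplices of K are:

  0-simplices (5): [v_0], [v_1], [v_2], [v_3], [v_4]
  1-simplices (6): [v_0,v_1], [v_0,v_3], [v_1,v_2], [v_1,v_3], [v_1,v_4], [v_2,v_4]

Hence C_0 ≅ Z^5, C_1 ≅ Z^6.

Boundary ∂_1: C_1 → C_0 maps an edge to its endpoints' difference, ∂[p,q] = q − p.
The resulting 5×6 matrix has rank 4, and its Smith normal form has invariant factors (1,1,1,1).

Now H_k = ker ∂_k / im ∂_{k+1}, so:

  H_0: rank C_0 − rank ∂_1 = 5 − 4 = 1, and the invariant factors of ∂_1 are all 1, so H_0 = Z.
  H_1: rank ker ∂_1 − rank ∂_2 = (6 − 4) − 0 = 2, and there is no ∂_2, so H_1 = Z^2.

As a check, the Euler characteristic is 5 − 6 = -1, which agrees with 1 − 2 = -1.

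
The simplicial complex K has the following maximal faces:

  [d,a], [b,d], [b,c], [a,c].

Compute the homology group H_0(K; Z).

H_0 = Z.

We work with the vertex ordering a < b < c < d. The simplices of K, each written with vertices in increasing order, are:

  0-simplices (4): a, b, c, d
  1-simplices (4): ac, ad, bc, bd

giving chain groups C_0 ≅ Z^4, C_1 ≅ Z^4.

Boundary ∂_1: C_1 → C_0 maps an edge to its endpoints' difference, ∂[p,q] = q − p. For instance
  ∂bc = c − b.
This gives a 4×4 integer matrix of rank 3; reducing to Smith normal form yields diagonal entries (1,1,1).

Reading off H_k = ker ∂_k / im ∂_{k+1}:

  H_0: rank C_0 − rank ∂_1 = 4 − 3 = 1, and the invariant factors of ∂_1 are all 1, so H_0 ≅ Z.

(K is a triangulation of the circle S^1.)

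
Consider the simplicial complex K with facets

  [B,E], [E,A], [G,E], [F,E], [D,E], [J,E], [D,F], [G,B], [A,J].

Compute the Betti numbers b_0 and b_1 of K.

Take the total order A < B < D < E < F < G < J on the vertex set. Then K (dimension 1) consists of the simplices:

  0-simplices (7): A, B, D, E, F, G, J
  1-simplices (9): AE, AJ, BE, BG, DE, DF, EF, EG, EJ

so the chain groups are C_0 ≅ Z^7, C_1 ≅ Z^9.

∂_1: C_1 → C_0 is given by ∂[p,q] = [q] − [p].
This gives a 7×9 integer matrix of rank 6; reducing to Smith normal form yields diagonal entries (1,1,1,1,1,1).

Now H_k = ker ∂_k / im ∂_{k+1}, so:

  H_0: rank C_0 − rank ∂_1 = 7 − 6 = 1, and the invariant factors of ∂_1 are all 1, so H_0 ≅ Z.
  H_1: rank ker ∂_1 − rank ∂_2 = (9 − 6) − 0 = 3, and there is no ∂_2, so H_1 ≅ Z^3.

As a check, the Euler characteristic is 7 − 9 = -2, which agrees with 1 − 3 = -2.

Hence the Betti numbers are b_0 = 1, b_1 = 3.

b_0 = 1, b_1 = 3.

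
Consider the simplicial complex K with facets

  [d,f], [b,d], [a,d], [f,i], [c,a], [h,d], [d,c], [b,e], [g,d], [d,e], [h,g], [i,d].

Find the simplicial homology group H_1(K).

H_1 = Z^4.

Take the total order a < b < c < d < e < f < g < h < i on the vertex set. Then K (dimension 1) consists of the simplices:

  0-simplices (9): a, b, c, d, e, f, g, h, i
  1-simplices (12): ac, ad, bd, be, cd, de, df, dg, dh, di, fi, gh

giving chain groups C_0 ≅ Z^9, C_1 ≅ Z^12.

Boundary ∂_1: C_1 → C_0 is given by ∂[p,q] = [q] − [p]. For instance
  ∂cd = d − c.
This gives a 9×12 integer matrix of rank 8; reducing to Smith normal form yields diagonal entries (1,1,1,1,1,1,1,1).

Now H_k = ker ∂_k / im ∂_{k+1}, so:

  H_1: rank ker ∂_1 − rank ∂_2 = (12 − 8) − 0 = 4, and there is no ∂_2, so H_1 ≅ Z^4.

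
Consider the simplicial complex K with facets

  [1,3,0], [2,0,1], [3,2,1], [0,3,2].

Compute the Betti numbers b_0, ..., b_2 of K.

b_0 = 1, b_1 = 0, b_2 = 1.

Fix the vertex order 0 < 1 < 2 < 3 and write every simplex with vertices in increasing order. Then dim K = 2 and the simplices of K are:

  0-simplices (4): [0], [1], [2], [3]
  1-simplices (6): [0,1], [0,2], [0,3], [1,2], [1,3], [2,3]
  2-simplices (4): [0,1,2], [0,1,3], [0,2,3], [1,2,3]

so the chain groups are C_0 ≅ Z^4, C_1 ≅ Z^6, C_2 ≅ Z^4.

∂_1: C_1 → C_0 is given by ∂[p,q] = [q] − [p]. For instance
  ∂[0,2] = [2] − [0].
The resulting 4×6 matrix has rank 3, and its Smith normal form has invariant factors (1,1,1).

The boundary map ∂_2: C_2 → C_1 maps a triangle to the signed sum of its edges. For instance
  ∂[0,1,3] = [1,3] − [0,3] + [0,1],
  ∂[0,1,2] = [1,2] − [0,2] + [0,1].
The resulting 6×4 matrix has rank 3, and its Smith normal form has invariant factors (1,1,1).

Reading off H_k = ker ∂_k / im ∂_{k+1}:

  H_0: rank C_0 − rank ∂_1 = 4 − 3 = 1, and the invariant factors of ∂_1 are all 1, so H_0 = Z.
  H_1: rank ker ∂_1 − rank ∂_2 = (6 − 3) − 3 = 0, and the invariant factors of ∂_2 are all 1, so H_1 = 0.
  H_2: rank ker ∂_2 − rank ∂_3 = (4 − 3) − 0 = 1, and there is no ∂_3, so H_2 = Z.

(K is a triangulation of the 2-sphere S^2.)

Hence the Betti numbers are b_0 = 1, b_1 = 0, b_2 = 1.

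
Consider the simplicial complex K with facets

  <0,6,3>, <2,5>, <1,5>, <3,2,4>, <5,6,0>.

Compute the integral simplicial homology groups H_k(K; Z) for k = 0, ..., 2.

We work with the vertex ordering 0 < 1 < 2 < 3 < 4 < 5 < 6. The simplices of K, each written with vertices in increasing order, are:

  0-simplices (7): [0], [1], [2], [3], [4], [5], [6]
  1-simplices (10): [0,3], [0,5], [0,6], [1,5], [2,3], [2,4], [2,5], [3,4], [3,6], [5,6]
  2-simplices (3): [0,3,6], [0,5,6], [2,3,4]

Hence C_0 ≅ Z^7, C_1 ≅ Z^10, C_2 ≅ Z^3.

∂_1: C_1 → C_0 sends each edge [p,q] (with p < q) to q − p. For instance
  ∂[2,5] = [5] − [2].
The resulting 7×10 matrix has rank 6, and its Smith normal form has invariant factors (1,1,1,1,1,1).

∂_2: C_2 → C_1 sends each 2-simplex [p,q,r] to [q,r] − [p,r] + [p,q]. For instance
  ∂[0,5,6] = [5,6] − [0,6] + [0,5],
  ∂[2,3,4] = [3,4] − [2,4] + [2,3].
The 10×3 boundary matrix has rank 3 and Smith normal form diag(1,1,1).

Reading off H_k = ker ∂_k / im ∂_{k+1}:

  H_0: rank C_0 − rank ∂_1 = 7 − 6 = 1, and the invariant factors of ∂_1 are all 1, so H_0 ≅ Z.
  H_1: rank ker ∂_1 − rank ∂_2 = (10 − 6) − 3 = 1, and the invariant factors of ∂_2 are all 1, so H_1 ≅ Z.
  H_2: rank ker ∂_2 − rank ∂_3 = (3 − 3) − 0 = 0, and there is no ∂_3, so H_2 ≅ 0.

H_0 = Z,  H_1 = Z,  H_2 = 0.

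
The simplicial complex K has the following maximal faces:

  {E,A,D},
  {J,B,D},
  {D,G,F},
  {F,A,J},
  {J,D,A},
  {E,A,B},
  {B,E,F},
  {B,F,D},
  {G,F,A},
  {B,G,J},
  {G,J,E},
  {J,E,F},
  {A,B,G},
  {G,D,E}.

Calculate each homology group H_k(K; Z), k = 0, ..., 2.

H_0 = Z,  H_1 = Z^2,  H_2 = Z.

Fix the vertex order A < B < D < E < F < G < J and write every simplex with vertices in increasing order. Then dim K = 2 and the simplices of K are:

  0-simplices (7): A, B, D, E, F, G, J
  1-simplices (21): AB, AD, AE, AF, AG, AJ, BD, BE, BF, BG, BJ, DE, DF, DG, DJ, EF, EG, EJ, FG, FJ, GJ
  2-simplices (14): ABE, ABG, ADE, ADJ, AFG, AFJ, BDF, BDJ, BEF, BGJ, DEG, DFG, EFJ, EGJ

giving chain groups C_0 ≅ Z^7, C_1 ≅ Z^21, C_2 ≅ Z^14.

The boundary map ∂_1: C_1 → C_0 sends each edge [p,q] (with p < q) to q − p. For instance
  ∂AG = G − A.
The resulting 7×21 matrix has rank 6, and its Smith normal form has invariant factors (1,1,1,1,1,1).

The boundary map ∂_2: C_2 → C_1 sends each 2-simplex [p,q,r] to [q,r] − [p,r] + [p,q]. For instance
  ∂AFJ = FJ − AJ + AF,
  ∂BEF = EF − BF + BE.
The resulting 21×14 matrix has rank 13, and its Smith normal form has invariant factors (1,1,1,1,1,1,1,1,1,1,1,1,1).

Now H_k = ker ∂_k / im ∂_{k+1}, so:

  H_0: rank C_0 − rank ∂_1 = 7 − 6 = 1, and the invariant factors of ∂_1 are all 1, so H_0 ≅ Z.
  H_1: rank ker ∂_1 − rank ∂_2 = (21 − 6) − 13 = 2, and the invariant factors of ∂_2 are all 1, so H_1 ≅ Z^2.
  H_2: rank ker ∂_2 − rank ∂_3 = (14 − 13) − 0 = 1, and there is no ∂_3, so H_2 ≅ Z.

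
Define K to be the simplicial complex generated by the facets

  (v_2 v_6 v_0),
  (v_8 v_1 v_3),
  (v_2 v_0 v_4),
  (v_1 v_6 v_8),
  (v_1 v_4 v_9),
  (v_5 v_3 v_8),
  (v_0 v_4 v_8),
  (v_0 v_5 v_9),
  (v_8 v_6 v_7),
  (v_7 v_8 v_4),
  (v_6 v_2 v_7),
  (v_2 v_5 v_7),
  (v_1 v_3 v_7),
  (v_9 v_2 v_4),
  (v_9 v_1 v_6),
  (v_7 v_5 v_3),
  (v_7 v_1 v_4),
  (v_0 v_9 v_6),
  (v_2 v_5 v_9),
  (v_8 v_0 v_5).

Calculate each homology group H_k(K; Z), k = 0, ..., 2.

K has 10 vertices, 30 edges, 20 triangles.
rank ∂_0 = 0, rank ∂_1 = 9 ⇒ b_0 = 10 − 0 − 9 = 1; all invariant factors of ∂_1 are 1 so no torsion. So H_0 ≅ Z.
rank ∂_1 = 9, rank ∂_2 = 20 ⇒ b_1 = 30 − 9 − 20 = 1; ∂_2 has invariant factor(s) [2] giving torsion. So H_1 ≅ Z ⊕ Z/2.
rank ∂_2 = 20, rank ∂_3 = 0 ⇒ b_2 = 20 − 20 − 0 = 0. So H_2 ≅ 0.

H_0 ≅ Z,  H_1 ≅ Z ⊕ Z/2,  H_2 = 0.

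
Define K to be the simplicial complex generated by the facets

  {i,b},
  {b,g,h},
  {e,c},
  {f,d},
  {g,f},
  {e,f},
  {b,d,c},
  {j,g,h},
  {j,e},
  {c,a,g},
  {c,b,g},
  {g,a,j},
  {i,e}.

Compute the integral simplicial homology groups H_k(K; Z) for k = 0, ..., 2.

H_0 = Z,  H_1 = Z^4,  H_2 = 0.

Order the vertices as a < b < c < d < e < f < g < h < i < j. Listing each simplex with vertices in this order, K has dimension 2 with simplices:

  0-simplices (10): a, b, c, d, e, f, g, h, i, j
  1-simplices (19): ac, ag, aj, bc, bd, bg, bh, bi, cd, ce, cg, df, ef, ei, ej, fg, gh, gj, hj
  2-simplices (6): acg, agj, bcd, bcg, bgh, ghj

so the chain groups are C_0 ≅ Z^10, C_1 ≅ Z^19, C_2 ≅ Z^6.

The boundary map ∂_1: C_1 → C_0 maps an edge to its endpoints' difference, ∂[p,q] = q − p.
The resulting 10×19 matrix has rank 9, and its Smith normal form has invariant factors (1,1,1,1,1,1,1,1,1).

Boundary ∂_2: C_2 → C_1 maps a triangle to the signed sum of its edges. For instance
  ∂bcd = cd − bd + bc,
  ∂bcg = cg − bg + bc.
The resulting 19×6 matrix has rank 6, and its Smith normal form has invariant factors (1,1,1,1,1,1).

From H_k ≅ ker(∂_k) / im(∂_{k+1}) we obtain:

  H_0: rank C_0 − rank ∂_1 = 10 − 9 = 1, and the invariant factors of ∂_1 are all 1, so H_0 = Z.
  H_1: rank ker ∂_1 − rank ∂_2 = (19 − 9) − 6 = 4, and the invariant factors of ∂_2 are all 1, so H_1 = Z^4.
  H_2: rank ker ∂_2 − rank ∂_3 = (6 − 6) − 0 = 0, and there is no ∂_3, so H_2 = 0.

As a check, the Euler characteristic is 10 − 19 + 6 = -3, which agrees with 1 − 4 + 0 = -3.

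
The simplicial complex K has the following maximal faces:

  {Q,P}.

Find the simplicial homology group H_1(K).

H_1 ≅ 0.

K has 2 vertices, 1 edge.
rank ∂_1 = 1, rank ∂_2 = 0 ⇒ b_1 = 1 − 1 − 0 = 0. So H_1 ≅ 0.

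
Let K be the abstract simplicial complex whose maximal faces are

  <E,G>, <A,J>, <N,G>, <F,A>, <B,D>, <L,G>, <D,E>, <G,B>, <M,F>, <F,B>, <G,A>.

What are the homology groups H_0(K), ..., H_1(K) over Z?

H_0 ≅ Z,  H_1 ≅ Z^2.

We work with the vertex ordering A < B < D < E < F < G < J < L < M < N. The simplices of K, each written with vertices in increasing order, are:

  0-simplices (10): A, B, D, E, F, G, J, L, M, N
  1-simplices (11): AF, AG, AJ, BD, BF, BG, DE, EG, FM, GL, GN

Hence C_0 ≅ Z^10, C_1 ≅ Z^11.

∂_1: C_1 → C_0 maps an edge to its endpoints' difference, ∂[p,q] = q − p.
As a 10×11 matrix over Z this has rank 9, with invariant factors (1,1,1,1,1,1,1,1,1).

From H_k ≅ ker(∂_k) / im(∂_{k+1}) we obtain:

  H_0: rank C_0 − rank ∂_1 = 10 − 9 = 1, and the invariant factors of ∂_1 are all 1, so H_0 ≅ Z.
  H_1: rank ker ∂_1 − rank ∂_2 = (11 − 9) − 0 = 2, and there is no ∂_2, so H_1 ≅ Z^2.

As a check, the Euler characteristic is 10 − 11 = -1, which agrees with 1 − 2 = -1.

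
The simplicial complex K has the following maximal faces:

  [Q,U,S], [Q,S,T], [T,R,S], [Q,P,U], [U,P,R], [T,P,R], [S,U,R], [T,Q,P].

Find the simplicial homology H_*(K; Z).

Order the vertices as P < Q < R < S < T < U. Listing each simplex with vertices in this order, K has dimension 2 with simplices:

  0-simplices (6): P, Q, R, S, T, U
  1-simplices (12): PQ, PR, PT, PU, QS, QT, QU, RS, RT, RU, ST, SU
  2-simplices (8): PQT, PQU, PRT, PRU, QST, QSU, RST, RSU

so the chain groups are C_0 ≅ Z^6, C_1 ≅ Z^12, C_2 ≅ Z^8.

Boundary ∂_1: C_1 → C_0 maps an edge to its endpoints' difference, ∂[p,q] = q − p.
The resulting 6×12 matrix has rank 5, and its Smith normal form has invariant factors (1,1,1,1,1).

Boundary ∂_2: C_2 → C_1 acts by ∂[p,q,r] = [q,r] − [p,r] + [p,q]. For instance
  ∂QST = ST − QT + QS,
  ∂QSU = SU − QU + QS.
The resulting 12×8 matrix has rank 7, and its Smith normal form has invariant factors (1,1,1,1,1,1,1).

Computing H_k = (kernel of ∂_k) / (image of ∂_{k+1}):

  H_0: rank C_0 − rank ∂_1 = 6 − 5 = 1, and the invariant factors of ∂_1 are all 1, so H_0 = Z.
  H_1: rank ker ∂_1 − rank ∂_2 = (12 − 5) − 7 = 0, and the invariant factors of ∂_2 are all 1, so H_1 = 0.
  H_2: rank ker ∂_2 − rank ∂_3 = (8 − 7) − 0 = 1, and there is no ∂_3, so H_2 = Z.

As a check, the Euler characteristic is 6 − 12 + 8 = 2, which agrees with 1 − 0 + 1 = 2.
(K is a triangulation of the 2-sphere S^2.)

H_0 = Z,  H_1 = 0,  H_2 = Z.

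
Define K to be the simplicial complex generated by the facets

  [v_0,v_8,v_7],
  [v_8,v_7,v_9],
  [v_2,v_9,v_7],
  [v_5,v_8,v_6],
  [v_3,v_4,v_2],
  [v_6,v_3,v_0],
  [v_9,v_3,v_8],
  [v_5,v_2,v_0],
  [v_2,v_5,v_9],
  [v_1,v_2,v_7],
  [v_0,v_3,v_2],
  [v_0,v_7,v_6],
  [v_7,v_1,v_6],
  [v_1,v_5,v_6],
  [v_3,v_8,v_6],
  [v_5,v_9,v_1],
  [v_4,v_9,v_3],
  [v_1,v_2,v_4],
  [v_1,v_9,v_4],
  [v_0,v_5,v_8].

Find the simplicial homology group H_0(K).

H_0 ≅ Z.

Take the total order v_0 < v_1 < v_2 < v_3 < v_4 < v_5 < v_6 < v_7 < v_8 < v_9 on the vertex set. Then K (dimension 2) consists of the simplices:

  0-simplices (10): [v_0], [v_1], [v_2], [v_3], [v_4], [v_5], [v_6], [v_7], [v_8], [v_9]
  1-simplices (30): (30 of them)
  2-simplices (20): (20 of them)

giving chain groups C_0 ≅ Z^10, C_1 ≅ Z^30, C_2 ≅ Z^20.

The boundary map ∂_1: C_1 → C_0 maps an edge to its endpoints' difference, ∂[p,q] = q − p. For instance
  ∂[v_5,v_8] = [v_8] − [v_5].
As a 10×30 matrix over Z this has rank 9, with invariant factors (1,1,1,1,1,1,1,1,1).

The boundary map ∂_2: C_2 → C_1 sends each 2-simplex [p,q,r] to [q,r] − [p,r] + [p,q]. For instance
  ∂[v_3,v_6,v_8] = [v_6,v_8] − [v_3,v_8] + [v_3,v_6],
  ∂[v_0,v_2,v_5] = [v_2,v_5] − [v_0,v_5] + [v_0,v_2].
As a 30×20 matrix over Z this has rank 20, with invariant factors (1,1,1,1,1,1,1,1,1,1,1,1,1,1,1,1,1,1,1,2).

Reading off H_k = ker ∂_k / im ∂_{k+1}:

  H_0: rank C_0 − rank ∂_1 = 10 − 9 = 1, and the invariant factors of ∂_1 are all 1, so H_0 ≅ Z.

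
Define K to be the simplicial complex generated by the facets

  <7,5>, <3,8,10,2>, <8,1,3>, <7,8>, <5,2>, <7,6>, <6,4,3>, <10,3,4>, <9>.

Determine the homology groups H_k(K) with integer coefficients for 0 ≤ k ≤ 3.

H_0 = Z^2,  H_1 = Z^2,  H_2 = 0,  H_3 = 0.

Take the total order 1 < 2 < 3 < 4 < 5 < 6 < 7 < 8 < 9 < 10 on the vertex set. Then K (dimension 3) consists of the simplices:

  0-simplices (10): [1], [2], [3], [4], [5], [6], [7], [8], [9], [10]
  1-simplices (16): [1,3], [1,8], [2,3], [2,5], [2,8], [2,10], [3,4], [3,6], [3,8], [3,10], [4,6], [4,10], [5,7], [6,7], [7,8], [8,10]
  2-simplices (7): [1,3,8], [2,3,8], [2,3,10], [2,8,10], [3,4,6], [3,4,10], [3,8,10]
  3-simplices (1): [2,3,8,10]

Hence C_0 ≅ Z^10, C_1 ≅ Z^16, C_2 ≅ Z^7, C_3 ≅ Z^1.

Boundary ∂_1: C_1 → C_0 maps an edge to its endpoints' difference, ∂[p,q] = q − p. For instance
  ∂[3,8] = [8] − [3].
The resulting 10×16 matrix has rank 8, and its Smith normal form has invariant factors (1,1,1,1,1,1,1,1).

Boundary ∂_2: C_2 → C_1 sends each 2-simplex [p,q,r] to [q,r] − [p,r] + [p,q]. For instance
  ∂[2,8,10] = [8,10] − [2,10] + [2,8],
  ∂[3,4,10] = [4,10] − [3,10] + [3,4].
The 16×7 boundary matrix has rank 6 and Smith normal form diag(1,1,1,1,1,1).

The boundary map ∂_3: C_3 → C_2 sends each 3-simplex σ to the alternating sum Σ_i (−1)^i (σ with its i-th vertex removed). For instance
  ∂[2,3,8,10] = [3,8,10] − [2,8,10] + [2,3,10] − [2,3,8].
The 7×1 boundary matrix has rank 1 and Smith normal form diag(1).

Now H_k = ker ∂_k / im ∂_{k+1}, so:

  H_0: rank C_0 − rank ∂_1 = 10 − 8 = 2, and the invariant factors of ∂_1 are all 1, so H_0 = Z^2.
  H_1: rank ker ∂_1 − rank ∂_2 = (16 − 8) − 6 = 2, and the invariant factors of ∂_2 are all 1, so H_1 = Z^2.
  H_2: rank ker ∂_2 − rank ∂_3 = (7 − 6) − 1 = 0, and the invariant factors of ∂_3 are all 1, so H_2 = 0.
  H_3: rank ker ∂_3 − rank ∂_4 = (1 − 1) − 0 = 0, and there is no ∂_4, so H_3 = 0.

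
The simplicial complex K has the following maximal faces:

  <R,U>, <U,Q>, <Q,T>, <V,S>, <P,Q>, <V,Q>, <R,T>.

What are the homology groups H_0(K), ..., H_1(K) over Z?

H_0 ≅ Z,  H_1 ≅ Z.

Fix the vertex order P < Q < R < S < T < U < V and write every simplex with vertices in increasing order. Then dim K = 1 and the simplices of K are:

  0-simplices (7): P, Q, R, S, T, U, V
  1-simplices (7): PQ, QT, QU, QV, RT, RU, SV

giving chain groups C_0 ≅ Z^7, C_1 ≅ Z^7.

∂_1: C_1 → C_0 is given by ∂[p,q] = [q] − [p]. For instance
  ∂PQ = Q − P.
This gives a 7×7 integer matrix of rank 6; reducing to Smith normal form yields diagonal entries (1,1,1,1,1,1).

From H_k ≅ ker(∂_k) / im(∂_{k+1}) we obtain:

  H_0: rank C_0 − rank ∂_1 = 7 − 6 = 1, and the invariant factors of ∂_1 are all 1, so H_0 ≅ Z.
  H_1: rank ker ∂_1 − rank ∂_2 = (7 − 6) − 0 = 1, and there is no ∂_2, so H_1 ≅ Z.

As a check, the Euler characteristic is 7 − 7 = 0, which agrees with 1 − 1 = 0.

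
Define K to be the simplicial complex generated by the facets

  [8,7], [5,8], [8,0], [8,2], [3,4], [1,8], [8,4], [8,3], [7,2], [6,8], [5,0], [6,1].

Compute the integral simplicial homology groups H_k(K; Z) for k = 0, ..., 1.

H_0 ≅ Z,  H_1 ≅ Z^4.

Take the total order 0 < 1 < 2 < 3 < 4 < 5 < 6 < 7 < 8 on the vertex set. Then K (dimension 1) consists of the simplices:

  0-simplices (9): [0], [1], [2], [3], [4], [5], [6], [7], [8]
  1-simplices (12): [0,5], [0,8], [1,6], [1,8], [2,7], [2,8], [3,4], [3,8], [4,8], [5,8], [6,8], [7,8]

giving chain groups C_0 ≅ Z^9, C_1 ≅ Z^12.

∂_1: C_1 → C_0 maps an edge to its endpoints' difference, ∂[p,q] = q − p. For instance
  ∂[1,8] = [8] − [1].
The 9×12 boundary matrix has rank 8 and Smith normal form diag(1,1,1,1,1,1,1,1).

From H_k ≅ ker(∂_k) / im(∂_{k+1}) we obtain:

  H_0: rank C_0 − rank ∂_1 = 9 − 8 = 1, and the invariant factors of ∂_1 are all 1, so H_0 ≅ Z.
  H_1: rank ker ∂_1 − rank ∂_2 = (12 − 8) − 0 = 4, and there is no ∂_2, so H_1 ≅ Z^4.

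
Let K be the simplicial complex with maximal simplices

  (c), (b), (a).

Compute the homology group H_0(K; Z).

Take the total order a < b < c on the vertex set. Then K (dimension 0) consists of the simplices:

  0-simplices (3): a, b, c

giving chain groups C_0 ≅ Z^3.

Now H_k = ker ∂_k / im ∂_{k+1}, so:

  H_0: rank C_0 − rank ∂_1 = 3 − 0 = 3, and there is no ∂_1, so H_0 ≅ Z^3.

H_0 = Z^3.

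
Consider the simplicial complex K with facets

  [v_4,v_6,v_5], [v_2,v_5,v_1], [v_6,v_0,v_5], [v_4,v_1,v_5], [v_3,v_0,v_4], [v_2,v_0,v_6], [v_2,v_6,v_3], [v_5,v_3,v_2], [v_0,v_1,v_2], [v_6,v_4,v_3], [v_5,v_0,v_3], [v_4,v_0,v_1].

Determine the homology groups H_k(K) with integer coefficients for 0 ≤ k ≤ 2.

H_0 = Z,  H_1 = Z/2Z,  H_2 = 0.

Take the total order v_0 < v_1 < v_2 < v_3 < v_4 < v_5 < v_6 on the vertex set. Then K (dimension 2) consists of the simplices:

  0-simplices (7): [v_0], [v_1], [v_2], [v_3], [v_4], [v_5], [v_6]
  1-simplices (18): (18 of them)
  2-simplices (12): (12 of them)

so the chain groups are C_0 ≅ Z^7, C_1 ≅ Z^18, C_2 ≅ Z^12.

Boundary ∂_1: C_1 → C_0 maps an edge to its endpoints' difference, ∂[p,q] = q − p.
The 7×18 boundary matrix has rank 6 and Smith normal form diag(1,1,1,1,1,1).

The boundary map ∂_2: C_2 → C_1 maps a triangle to the signed sum of its edges. For instance
  ∂[v_0,v_2,v_6] = [v_2,v_6] − [v_0,v_6] + [v_0,v_2],
  ∂[v_1,v_4,v_5] = [v_4,v_5] − [v_1,v_5] + [v_1,v_4].
As a 18×12 matrix over Z this has rank 12, with invariant factors (1,1,1,1,1,1,1,1,1,1,1,2).

Reading off H_k = ker ∂_k / im ∂_{k+1}:

  H_0: rank C_0 − rank ∂_1 = 7 − 6 = 1, and the invariant factors of ∂_1 are all 1, so H_0 = Z.
  H_1: rank ker ∂_1 − rank ∂_2 = (18 − 6) − 12 = 0, and ∂_2 has invariant factor 2 > 1, so H_1 = Z/2Z.
  H_2: rank ker ∂_2 − rank ∂_3 = (12 − 12) − 0 = 0, and there is no ∂_3, so H_2 = 0.

As a check, the Euler characteristic is 7 − 18 + 12 = 1, which agrees with 1 − 0 + 0 = 1.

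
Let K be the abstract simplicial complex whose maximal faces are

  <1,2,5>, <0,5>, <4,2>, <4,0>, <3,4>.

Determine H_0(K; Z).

H_0 ≅ Z.

We work with the vertex ordering 0 < 1 < 2 < 3 < 4 < 5. The simplices of K, each written with vertices in increasing order, are:

  0-simplices (6): [0], [1], [2], [3], [4], [5]
  1-simplices (7): [0,4], [0,5], [1,2], [1,5], [2,4], [2,5], [3,4]
  2-simplices (1): [1,2,5]

so the chain groups are C_0 ≅ Z^6, C_1 ≅ Z^7, C_2 ≅ Z^1.

The boundary map ∂_1: C_1 → C_0 sends each edge [p,q] (with p < q) to q − p. For instance
  ∂[3,4] = [4] − [3].
The resulting 6×7 matrix has rank 5, and its Smith normal form has invariant factors (1,1,1,1,1).

∂_2: C_2 → C_1 acts by ∂[p,q,r] = [q,r] − [p,r] + [p,q]. For instance
  ∂[1,2,5] = [2,5] − [1,5] + [1,2].
This gives a 7×1 integer matrix of rank 1; reducing to Smith normal form yields diagonal entries (1).

Now H_k = ker ∂_k / im ∂_{k+1}, so:

  H_0: rank C_0 − rank ∂_1 = 6 − 5 = 1, and the invariant factors of ∂_1 are all 1, so H_0 ≅ Z.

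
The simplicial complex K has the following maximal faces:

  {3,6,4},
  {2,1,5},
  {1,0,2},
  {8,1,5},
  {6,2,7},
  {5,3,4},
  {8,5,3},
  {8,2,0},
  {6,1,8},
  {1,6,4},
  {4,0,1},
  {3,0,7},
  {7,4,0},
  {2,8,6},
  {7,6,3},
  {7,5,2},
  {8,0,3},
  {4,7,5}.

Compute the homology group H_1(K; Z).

H_1 = Z ⊕ Z/2.

Fix the vertex order 0 < 1 < 2 < 3 < 4 < 5 < 6 < 7 < 8 and write every simplex with vertices in increasing order. Then dim K = 2 and the simplices of K are:

  0-simplices (9): [0], [1], [2], [3], [4], [5], [6], [7], [8]
  1-simplices (27): (27 of them)
  2-simplices (18): [0,1,2], [0,1,4], [0,2,8], [0,3,7], [0,3,8], [0,4,7], [1,2,5], [1,4,6], [1,5,8], [1,6,8], [2,5,7], [2,6,7], [2,6,8], [3,4,5], [3,4,6], [3,5,8], [3,6,7], [4,5,7]

so the chain groups are C_0 ≅ Z^9, C_1 ≅ Z^27, C_2 ≅ Z^18.

The boundary map ∂_1: C_1 → C_0 is given by ∂[p,q] = [q] − [p].
The 9×27 boundary matrix has rank 8 and Smith normal form diag(1,1,1,1,1,1,1,1).

The boundary map ∂_2: C_2 → C_1 acts by ∂[p,q,r] = [q,r] − [p,r] + [p,q]. For instance
  ∂[2,6,8] = [6,8] − [2,8] + [2,6],
  ∂[0,4,7] = [4,7] − [0,7] + [0,4].
As a 27×18 matrix over Z this has rank 18, with invariant factors (1,1,1,1,1,1,1,1,1,1,1,1,1,1,1,1,1,2).

Reading off H_k = ker ∂_k / im ∂_{k+1}:

  H_1: rank ker ∂_1 − rank ∂_2 = (27 − 8) − 18 = 1, and ∂_2 has invariant factor 2 > 1, so H_1 ≅ Z ⊕ Z/2.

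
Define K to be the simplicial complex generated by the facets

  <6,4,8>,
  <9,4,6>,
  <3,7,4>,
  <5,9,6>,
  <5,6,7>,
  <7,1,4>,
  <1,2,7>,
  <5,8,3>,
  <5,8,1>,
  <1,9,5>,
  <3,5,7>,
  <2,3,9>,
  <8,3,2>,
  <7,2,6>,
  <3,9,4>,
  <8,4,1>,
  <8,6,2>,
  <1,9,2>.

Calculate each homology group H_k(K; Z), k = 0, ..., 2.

K has 9 vertices, 27 edges, 18 triangles.
rank ∂_0 = 0, rank ∂_1 = 8 ⇒ b_0 = 9 − 0 − 8 = 1; all invariant factors of ∂_1 are 1 so no torsion. So H_0 = Z.
rank ∂_1 = 8, rank ∂_2 = 17 ⇒ b_1 = 27 − 8 − 17 = 2; all invariant factors of ∂_2 are 1 so no torsion. So H_1 = Z^2.
rank ∂_2 = 17, rank ∂_3 = 0 ⇒ b_2 = 18 − 17 − 0 = 1. So H_2 = Z.

H_0 = Z,  H_1 = Z^2,  H_2 = Z.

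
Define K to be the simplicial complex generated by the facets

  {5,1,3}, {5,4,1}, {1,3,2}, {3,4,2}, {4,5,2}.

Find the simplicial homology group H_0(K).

K has 5 vertices, 10 edges, 5 triangles.
rank ∂_0 = 0, rank ∂_1 = 4 ⇒ b_0 = 5 − 0 − 4 = 1; all invariant factors of ∂_1 are 1 so no torsion. So H_0 = Z.

H_0 ≅ Z.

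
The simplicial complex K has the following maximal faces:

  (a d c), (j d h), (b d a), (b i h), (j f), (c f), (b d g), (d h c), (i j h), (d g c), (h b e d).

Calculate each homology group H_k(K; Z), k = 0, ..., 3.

We work with the vertex ordering a < b < c < d < e < f < g < h < i < j. The simplices of K, each written with vertices in increasing order, are:

  0-simplices (10): a, b, c, d, e, f, g, h, i, j
  1-simplices (21): ab, ac, ad, bd, be, bg, bh, bi, cd, cf, cg, ch, de, dg, dh, dj, eh, fj, hi, hj, ij
  2-simplices (12): abd, acd, bde, bdg, bdh, beh, bhi, cdg, cdh, deh, dhj, hij
  3-simplices (1): bdeh

Hence C_0 ≅ Z^10, C_1 ≅ Z^21, C_2 ≅ Z^12, C_3 ≅ Z^1.

∂_1: C_1 → C_0 sends each edge [p,q] (with p < q) to q − p. For instance
  ∂ad = d − a.
This gives a 10×21 integer matrix of rank 9; reducing to Smith normal form yields diagonal entries (1,1,1,1,1,1,1,1,1).

Boundary ∂_2: C_2 → C_1 acts by ∂[p,q,r] = [q,r] − [p,r] + [p,q]. For instance
  ∂bdh = dh − bh + bd,
  ∂acd = cd − ad + ac.
This gives a 21×12 integer matrix of rank 11; reducing to Smith normal form yields diagonal entries (1,1,1,1,1,1,1,1,1,1,1).

∂_3: C_3 → C_2 sends each 3-simplex σ to the alternating sum Σ_i (−1)^i (σ with its i-th vertex removed). For instance
  ∂bdeh = deh − beh + bdh − bde.
The resulting 12×1 matrix has rank 1, and its Smith normal form has invariant factors (1).

From H_k ≅ ker(∂_k) / im(∂_{k+1}) we obtain:

  H_0: rank C_0 − rank ∂_1 = 10 − 9 = 1, and the invariant factors of ∂_1 are all 1, so H_0 = Z.
  H_1: rank ker ∂_1 − rank ∂_2 = (21 − 9) − 11 = 1, and the invariant factors of ∂_2 are all 1, so H_1 = Z.
  H_2: rank ker ∂_2 − rank ∂_3 = (12 − 11) − 1 = 0, and the invariant factors of ∂_3 are all 1, so H_2 = 0.
  H_3: rank ker ∂_3 − rank ∂_4 = (1 − 1) − 0 = 0, and there is no ∂_4, so H_3 = 0.

H_0 ≅ Z,  H_1 ≅ Z,  H_2 = 0,  H_3 = 0.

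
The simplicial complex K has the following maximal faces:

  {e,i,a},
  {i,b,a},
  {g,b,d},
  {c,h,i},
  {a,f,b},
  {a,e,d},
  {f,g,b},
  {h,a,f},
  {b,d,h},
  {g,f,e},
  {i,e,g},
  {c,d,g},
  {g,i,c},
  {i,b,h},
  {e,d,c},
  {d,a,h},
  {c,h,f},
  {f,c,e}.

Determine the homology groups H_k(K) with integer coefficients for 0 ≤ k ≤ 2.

H_0 ≅ Z,  H_1 ≅ Z ⊕ Z/2,  H_2 = 0.

Order the vertices as a < b < c < d < e < f < g < h < i. Listing each simplex with vertices in this order, K has dimension 2 with simplices:

  0-simplices (9): a, b, c, d, e, f, g, h, i
  1-simplices (27): ab, ad, ae, af, ah, ai, bd, bf, bg, bh, bi, cd, ce, cf, cg, ch, ci, de, dg, dh, ef, eg, ei, fg, fh, gi, hi
  2-simplices (18): abf, abi, ade, adh, aei, afh, bdg, bdh, bfg, bhi, cde, cdg, cef, cfh, cgi, chi, efg, egi

so the chain groups are C_0 ≅ Z^9, C_1 ≅ Z^27, C_2 ≅ Z^18.

The boundary map ∂_1: C_1 → C_0 sends each edge [p,q] (with p < q) to q − p. For instance
  ∂bf = f − b.
The 9×27 boundary matrix has rank 8 and Smith normal form diag(1,1,1,1,1,1,1,1).

∂_2: C_2 → C_1 acts by ∂[p,q,r] = [q,r] − [p,r] + [p,q]. For instance
  ∂afh = fh − ah + af,
  ∂cgi = gi − ci + cg.
The resulting 27×18 matrix has rank 18, and its Smith normal form has invariant factors (1,1,1,1,1,1,1,1,1,1,1,1,1,1,1,1,1,2).

From H_k ≅ ker(∂_k) / im(∂_{k+1}) we obtain:

  H_0: rank C_0 − rank ∂_1 = 9 − 8 = 1, and the invariant factors of ∂_1 are all 1, so H_0 = Z.
  H_1: rank ker ∂_1 − rank ∂_2 = (27 − 8) − 18 = 1, and ∂_2 has invariant factor 2 > 1, so H_1 = Z ⊕ Z/2.
  H_2: rank ker ∂_2 − rank ∂_3 = (18 − 18) − 0 = 0, and there is no ∂_3, so H_2 = 0.

As a check, the Euler characteristic is 9 − 27 + 18 = 0, which agrees with 1 − 1 + 0 = 0.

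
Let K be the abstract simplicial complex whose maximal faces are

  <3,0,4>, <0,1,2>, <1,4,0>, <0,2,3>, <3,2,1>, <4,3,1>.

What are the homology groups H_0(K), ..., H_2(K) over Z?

We work with the vertex ordering 0 < 1 < 2 < 3 < 4. The simplices of K, each written with vertices in increasing order, are:

  0-simplices (5): [0], [1], [2], [3], [4]
  1-simplices (9): [0,1], [0,2], [0,3], [0,4], [1,2], [1,3], [1,4], [2,3], [3,4]
  2-simplices (6): [0,1,2], [0,1,4], [0,2,3], [0,3,4], [1,2,3], [1,3,4]

Hence C_0 ≅ Z^5, C_1 ≅ Z^9, C_2 ≅ Z^6.

∂_1: C_1 → C_0 maps an edge to its endpoints' difference, ∂[p,q] = q − p. For instance
  ∂[0,4] = [4] − [0].
As a 5×9 matrix over Z this has rank 4, with invariant factors (1,1,1,1).

The boundary map ∂_2: C_2 → C_1 acts by ∂[p,q,r] = [q,r] − [p,r] + [p,q]. For instance
  ∂[0,1,4] = [1,4] − [0,4] + [0,1],
  ∂[0,3,4] = [3,4] − [0,4] + [0,3].
This gives a 9×6 integer matrix of rank 5; reducing to Smith normal form yields diagonal entries (1,1,1,1,1).

From H_k ≅ ker(∂_k) / im(∂_{k+1}) we obtain:

  H_0: rank C_0 − rank ∂_1 = 5 − 4 = 1, and the invariant factors of ∂_1 are all 1, so H_0 = Z.
  H_1: rank ker ∂_1 − rank ∂_2 = (9 − 4) − 5 = 0, and the invariant factors of ∂_2 are all 1, so H_1 = 0.
  H_2: rank ker ∂_2 − rank ∂_3 = (6 − 5) − 0 = 1, and there is no ∂_3, so H_2 = Z.

As a check, the Euler characteristic is 5 − 9 + 6 = 2, which agrees with 1 − 0 + 1 = 2.
(K is a triangulation of the 2-sphere S^2.)

H_0 = Z,  H_1 = 0,  H_2 = Z.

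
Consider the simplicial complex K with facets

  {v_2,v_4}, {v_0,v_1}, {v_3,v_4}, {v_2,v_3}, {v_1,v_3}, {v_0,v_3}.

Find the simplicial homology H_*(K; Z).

We work with the vertex ordering v_0 < v_1 < v_2 < v_3 < v_4. The simplices of K, each written with vertices in increasing order, are:

  0-simplices (5): [v_0], [v_1], [v_2], [v_3], [v_4]
  1-simplices (6): [v_0,v_1], [v_0,v_3], [v_1,v_3], [v_2,v_3], [v_2,v_4], [v_3,v_4]

Hence C_0 ≅ Z^5, C_1 ≅ Z^6.

∂_1: C_1 → C_0 is given by ∂[p,q] = [q] − [p].
This gives a 5×6 integer matrix of rank 4; reducing to Smith normal form yields diagonal entries (1,1,1,1).

Computing H_k = (kernel of ∂_k) / (image of ∂_{k+1}):

  H_0: rank C_0 − rank ∂_1 = 5 − 4 = 1, and the invariant factors of ∂_1 are all 1, so H_0 ≅ Z.
  H_1: rank ker ∂_1 − rank ∂_2 = (6 − 4) − 0 = 2, and there is no ∂_2, so H_1 ≅ Z^2.

As a check, the Euler characteristic is 5 − 6 = -1, which agrees with 1 − 2 = -1.
(K is a triangulation of a wedge of 2 circles.)

H_0 = Z,  H_1 = Z^2.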